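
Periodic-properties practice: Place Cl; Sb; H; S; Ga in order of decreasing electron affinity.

EA tends to increase across a period and decrease down a group, though the pattern is less regular than for IE or radius.
Here both period and group differ, so the two effects have to be weighed against each other.
H > Ga: the two effects oppose for this pair; the down-group effect wins (73 vs 29 kJ/mol).
Sb > H: the two effects oppose for this pair; the across-period effect wins (103 vs 73 kJ/mol).
S > Sb: relative to Sb, both the across-period and down-group shifts push S's electron affinity up.
Cl > S: both are in period 3; the period trend gives Cl the larger value.
Tabulated electron affinity (kJ/mol): H 73, S 200, Cl 349, Ga 29, Sb 103.
So from highest to lowest: Cl > S > Sb > H > Ga.

Cl > S > Sb > H > Ga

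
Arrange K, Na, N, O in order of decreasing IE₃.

Na > O > N > K

The third ionization energy removes an electron from the +2 ion. For each element: K²⁺ is already 1 electron into the core; Na²⁺ is already 1 electron into the core; N²⁺ still has 3 valence electrons; O²⁺ still has 4 valence electrons.
Usually core removal costs more than valence removal, but here the competition is close: a tightly held n=2 valence electron can cost more to remove than an n=3 core electron, so the actual values have to decide it.
Valence configurations: N²⁺ [He]2s²2p¹, O²⁺ [He]2s²2p².
Approximate IE_3 values (kJ/mol): K 4420, Na 6910, N 4578, O 5300.
Putting it together, IE_3: K < N < O < Na.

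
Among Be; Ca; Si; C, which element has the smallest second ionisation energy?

Consider each +1 ion: Be⁺ still has 1 valence electron; Ca⁺ still has 1 valence electron; Si⁺ still has 3 valence electrons; C⁺ still has 3 valence electrons.
All are still removing valence electrons, so compare the +1 ions as you would atoms: IE_2 generally rises across a period (higher Z_eff) and falls down a group (larger shell), subject to the usual subshell exceptions.
Valence configurations: Be⁺ [He]2s¹, Ca⁺ [Ar]4s¹, Si⁺ [Ne]3s²3p¹, C⁺ [He]2s²2p¹.
Approximate IE_2 values (kJ/mol): Be 1757, Ca 1145, Si 1577, C 2353.
Putting it together, IE_2: Ca < Si < Be < C.

Ca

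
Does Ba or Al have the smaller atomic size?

Al

Al is in period 3, group 13; Ba is in period 6, group 2.
Moving right in a period, electrons are added to the same shell under a stronger nuclear pull, so atoms get smaller; moving down, a new shell is opened and atoms get larger.
Here both period and group differ, so the two effects have to be weighed against each other.
Ba > Al: relative to Al, both the across-period and down-group shifts push Ba's atomic radius up.
Tabulated atomic radius (pm): Al 126, Ba 196.
So Al has the smaller atomic size (Al < Ba).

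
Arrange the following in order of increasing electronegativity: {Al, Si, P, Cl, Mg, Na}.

Na < Mg < Al < Si < P < Cl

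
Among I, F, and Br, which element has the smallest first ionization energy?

I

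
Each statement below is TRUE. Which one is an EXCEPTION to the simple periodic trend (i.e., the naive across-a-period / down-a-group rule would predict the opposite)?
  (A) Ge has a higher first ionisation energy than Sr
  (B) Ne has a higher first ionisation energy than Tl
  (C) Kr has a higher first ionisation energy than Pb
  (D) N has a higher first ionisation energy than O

The general trend: first ionisation energy increases across a period and decreases down a group.
(A) Ge (period 4, group 14) vs Sr (period 5, group 2): the stated order agrees with the simple trend.
(B) Ne (period 2, group 18) vs Tl (period 6, group 13): the stated order agrees with the simple trend.
(C) Kr (period 4, group 18) vs Pb (period 6, group 14): the stated order agrees with the simple trend.
(D) N (period 2, group 15) vs O (period 2, group 16): the stated order contradicts the simple trend.
The exception is (D): pairing an electron in O's 2p⁴ costs repulsion energy, so O ionizes more easily than half-filled N (2p³).

(D)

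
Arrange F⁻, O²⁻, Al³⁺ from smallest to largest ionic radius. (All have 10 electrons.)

All of these have 10 electrons, so size is governed by nuclear charge alone: the more protons, the stronger the pull on the same electron cloud, and the smaller the ion.
Nuclear charges: Al³⁺ (Z=13), F⁻ (Z=9), O²⁻ (Z=8).
Smallest to largest: Al³⁺ < F⁻ < O²⁻.

Al³⁺ < F⁻ < O²⁻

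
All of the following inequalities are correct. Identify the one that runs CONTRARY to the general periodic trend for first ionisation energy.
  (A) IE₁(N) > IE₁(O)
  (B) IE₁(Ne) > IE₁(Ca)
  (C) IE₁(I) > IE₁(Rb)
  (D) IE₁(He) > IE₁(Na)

The general trend: first ionisation energy increases across a period and decreases down a group.
(A) N (period 2, group 15) vs O (period 2, group 16): the stated order contradicts the simple trend.
(B) Ne (period 2, group 18) vs Ca (period 4, group 2): the stated order agrees with the simple trend.
(C) I (period 5, group 17) vs Rb (period 5, group 1): the stated order agrees with the simple trend.
(D) He (period 1, group 18) vs Na (period 3, group 1): the stated order agrees with the simple trend.
The exception is (A): pairing an electron in O's 2p⁴ costs repulsion energy, so O ionizes more easily than half-filled N (2p³).

(A)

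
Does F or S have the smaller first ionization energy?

First ionization energy rises across a period (greater Z_eff holds electrons more tightly) and falls down a group (valence electrons are farther from the nucleus).
These span different periods and groups, so the two trends combine.
F > S: relative to S, both the across-period and down-group shifts push F's first ionization energy up.
Approximate values (kJ/mol): F 1681, S 1000.
So S has the smaller first ionization energy (S < F).

S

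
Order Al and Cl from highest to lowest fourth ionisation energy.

Al > Cl

IE_4 is the cost of taking one more electron from the +3 cation: Al³⁺ is the bare [Ne] core; Cl³⁺ still has 4 valence electrons.
Core electrons are held far more tightly than valence electrons, so Al tops the IE_4 order.
The numbers (kJ/mol): Al 11577, Cl 5159.
Overall IE_4 order: Cl < Al.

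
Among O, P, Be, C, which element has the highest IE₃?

Be

After 2 electrons have been removed, what remains? O²⁺ still has 4 valence electrons; P²⁺ still has 3 valence electrons; Be²⁺ is the bare [He] core; C²⁺ still has 2 valence electrons.
Breaking into a closed-shell core is much more expensive than removing a leftover valence electron — Be has the largest IE_3 here.
Valence configurations: O²⁺ [He]2s²2p², P²⁺ [Ne]3s²3p¹, C²⁺ [He]2s².
Tabulated IE_3 (kJ/mol): O 5300, P 2914, Be 14849, C 4620.
Overall IE_3 order: P < C < O < Be.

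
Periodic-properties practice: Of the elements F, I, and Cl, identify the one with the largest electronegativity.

F

F is in period 2, group 17; Cl is in period 3, group 17; I is in period 5, group 17.
Smaller atoms with higher effective nuclear charge are more electronegative.
All are in group 17, so electronegativity increases up the group.
The largest electronegativity among these belongs to F.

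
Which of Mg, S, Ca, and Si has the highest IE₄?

Mg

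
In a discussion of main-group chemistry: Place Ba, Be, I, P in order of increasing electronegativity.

Be is in period 2, group 2; P is in period 3, group 15; I is in period 5, group 17; Ba is in period 6, group 2.
EN rises left→right (higher Z_eff, smaller atoms) and falls top→bottom (larger, more shielded atoms).
Here both period and group differ, so the two effects have to be weighed against each other.
Be > Ba: Be sits above Ba in group 2, so the down-group effect alone puts Be higher.
P > Be: the two effects oppose for this pair; the across-period effect wins (2.19 vs 1.57).
I > P: the two effects oppose for this pair; the across-period effect wins (2.66 vs 2.19).
Approximate values (Pauling): Be 1.57, P 2.19, I 2.66, Ba 0.89.
So from lowest to highest: Ba < Be < P < I.

Ba < Be < P < I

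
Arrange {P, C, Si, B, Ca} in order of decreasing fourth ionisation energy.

After 3 electrons have been removed, what remains? P³⁺ still has 2 valence electrons; C³⁺ still has 1 valence electron; Si³⁺ still has 1 valence electron; B³⁺ is the bare [He] core; Ca³⁺ is already 1 electron into the core.
Breaking into a closed-shell core is much more expensive than removing a leftover valence electron — Ca and B have the largest IE_4 here.
Valence configurations: P³⁺ [Ne]3s², C³⁺ [He]2s¹, Si³⁺ [Ne]3s¹.
Approximate IE_4 values (kJ/mol): P 4964, C 6223, Si 4356, B 25026, Ca 6491.
Putting it together, IE_4: Si < P < C < Ca < B.

B > Ca > C > P > Si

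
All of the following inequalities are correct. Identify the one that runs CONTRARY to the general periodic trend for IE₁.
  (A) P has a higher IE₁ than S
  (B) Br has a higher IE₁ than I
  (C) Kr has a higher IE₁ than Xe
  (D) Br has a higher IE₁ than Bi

(A)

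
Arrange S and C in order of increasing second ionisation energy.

S, C

The second ionization energy removes an electron from the +1 ion. For each element: S⁺ still has 5 valence electrons; C⁺ still has 3 valence electrons.
All are still removing valence electrons, so compare the +1 ions as you would atoms: IE_2 generally rises across a period (higher Z_eff) and falls down a group (larger shell), subject to the usual subshell exceptions.
Valence configurations: S⁺ [Ne]3s²3p³, C⁺ [He]2s²2p¹.
The numbers (kJ/mol): S 2252, C 2353.
So the second ionization energies run S < C.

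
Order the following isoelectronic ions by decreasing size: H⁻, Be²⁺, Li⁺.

All of these have 2 electrons, so size is governed by nuclear charge alone: the more protons, the stronger the pull on the same electron cloud, and the smaller the ion.
Nuclear charges: Be²⁺ (Z=4), Li⁺ (Z=3), H⁻ (Z=1).
Largest to smallest: H⁻ > Li⁺ > Be²⁺.

H⁻, Li⁺, Be²⁺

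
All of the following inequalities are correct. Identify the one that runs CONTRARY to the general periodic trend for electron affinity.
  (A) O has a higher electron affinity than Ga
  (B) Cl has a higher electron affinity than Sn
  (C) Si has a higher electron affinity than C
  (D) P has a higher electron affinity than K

The general trend: electron affinity increases across a period and decreases down a group.
(A) O (period 2, group 16) vs Ga (period 4, group 13): the stated order agrees with the simple trend.
(B) Cl (period 3, group 17) vs Sn (period 5, group 14): the stated order agrees with the simple trend.
(C) Si (period 3, group 14) vs C (period 2, group 14): the stated order contradicts the simple trend.
(D) P (period 3, group 15) vs K (period 4, group 1): the stated order agrees with the simple trend.
The exception is (C): Si's larger, more diffuse 3p orbitals accept an added electron slightly more readily than C's compact 2p.

(C)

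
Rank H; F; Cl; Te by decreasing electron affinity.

H is in period 1, group 1; F is in period 2, group 17; Cl is in period 3, group 17; Te is in period 5, group 16.
Adding an electron releases more energy for atoms nearer the top right (short of the noble gases).
Here both period and group differ, so the two effects have to be weighed against each other.
Te > H: period and group pull opposite ways; the across-period shift dominates (190 vs 73 kJ/mol).
F > Te: relative to Te, both the across-period and down-group shifts push F's electron affinity up.
Cl > F: this pair runs against the simple trend — see the exception note.
Note the exception: Cl has a higher electron affinity than F, contrary to the simple trend — F's small 2p subshell makes the incoming electron feel strong e⁻–e⁻ repulsion, so Cl actually releases more energy on gaining an electron.
For reference (kJ/mol): H 73, F 328, Cl 349, Te 190.
So from highest to lowest: Cl > F > Te > H.

Cl, F, Te, H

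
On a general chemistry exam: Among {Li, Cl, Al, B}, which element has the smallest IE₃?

Al

IE_3 is the cost of taking one more electron from the +2 cation: Li²⁺ is already 1 electron into the core; Cl²⁺ still has 5 valence electrons; Al²⁺ still has 1 valence electron; B²⁺ still has 1 valence electron.
Core electrons are held far more tightly than valence electrons, so Li tops the IE_3 order.
Valence configurations: Cl²⁺ [Ne]3s²3p³, Al²⁺ [Ne]3s¹, B²⁺ [He]2s¹.
Approximate IE_3 values (kJ/mol): Li 11815, Cl 3822, Al 2745, B 3660.
So the third ionization energies run Al < B < Cl < Li.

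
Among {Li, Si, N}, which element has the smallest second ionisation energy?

Consider each +1 ion: Li⁺ is the bare [He] core; Si⁺ still has 3 valence electrons; N⁺ still has 4 valence electrons.
Core electrons are held far more tightly than valence electrons, so Li tops the IE_2 order.
Valence configurations: Si⁺ [Ne]3s²3p¹, N⁺ [He]2s²2p².
The numbers (kJ/mol): Li 7298, Si 1577, N 2856.
So the second ionization energies run Si < N < Li.

Si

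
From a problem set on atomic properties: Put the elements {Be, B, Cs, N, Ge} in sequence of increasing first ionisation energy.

First ionization energy rises across a period (greater Z_eff holds electrons more tightly) and falls down a group (valence electrons are farther from the nucleus).
Neither a single period nor a single group — weigh both effects.
Ge > Cs: both effects reinforce here, so Ge is clearly the higher of the two.
B > Ge: the two effects oppose for this pair; the down-group effect wins (801 vs 762 kJ/mol).
Be > B: this pair runs against the simple trend — see the exception note.
N > Be: N lies to the right of Be in period 2, so the across-period effect alone puts N higher.
Note the exception: Be has a higher first ionization energy than B, contrary to the simple trend — removing B's lone 2p electron is easier than breaking Be's filled 2s².
Tabulated first ionization energy (kJ/mol): Be 900, B 801, N 1402, Ge 762, Cs 376.
So from lowest to highest: Cs < Ge < B < Be < N.

Cs, Ge, B, Be, N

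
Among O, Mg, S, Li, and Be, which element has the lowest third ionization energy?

S

The third ionization energy removes an electron from the +2 ion. For each element: O²⁺ still has 4 valence electrons; Mg²⁺ is the bare [Ne] core; S²⁺ still has 4 valence electrons; Li²⁺ is already 1 electron into the core; Be²⁺ is the bare [He] core.
Breaking into a closed-shell core is much more expensive than removing a leftover valence electron — Mg, Li and Be have the largest IE_3 here.
Valence configurations: O²⁺ [He]2s²2p², S²⁺ [Ne]3s²3p².
Tabulated IE_3 (kJ/mol): O 5300, Mg 7733, S 3357, Li 11815, Be 14849.
So the third ionization energies run S < O < Mg < Li < Be.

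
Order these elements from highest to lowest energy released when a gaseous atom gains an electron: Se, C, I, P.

I > Se > C > P

Electron affinity generally becomes more exothermic across a period toward the halogens and less exothermic down a group.
A diagonal step moves right (one effect) and down (the opposite effect) at once.
C > P: the two effects oppose for this pair; the down-group effect wins (122 vs 72 kJ/mol).
Se > C: the two effects oppose for this pair; the across-period effect wins (195 vs 122 kJ/mol).
I > Se: period and group pull opposite ways; the across-period shift dominates (295 vs 195 kJ/mol).
For reference (kJ/mol): C 122, P 72, Se 195, I 295.
So from highest to lowest: I > Se > C > P.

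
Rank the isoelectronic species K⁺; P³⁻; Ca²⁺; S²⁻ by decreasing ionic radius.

P³⁻ > S²⁻ > K⁺ > Ca²⁺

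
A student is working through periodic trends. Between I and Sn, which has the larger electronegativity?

I

Sn is in period 5, group 14; I is in period 5, group 17.
Smaller atoms with higher effective nuclear charge are more electronegative.
All lie in period 5, so electronegativity increases left to right.
So I has the larger electronegativity (I > Sn).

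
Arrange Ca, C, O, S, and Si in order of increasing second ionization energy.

The second ionization energy removes an electron from the +1 ion. For each element: Ca⁺ still has 1 valence electron; C⁺ still has 3 valence electrons; O⁺ still has 5 valence electrons; S⁺ still has 5 valence electrons; Si⁺ still has 3 valence electrons.
All are still removing valence electrons, so compare the +1 ions as you would atoms: IE_2 generally rises across a period (higher Z_eff) and falls down a group (larger shell), subject to the usual subshell exceptions.
Valence configurations: Ca⁺ [Ar]4s¹, C⁺ [He]2s²2p¹, O⁺ [He]2s²2p³, S⁺ [Ne]3s²3p³, Si⁺ [Ne]3s²3p¹.
Tabulated IE_2 (kJ/mol): Ca 1145, C 2353, O 3388, S 2252, Si 1577.
Hence IE_2: Ca < Si < S < C < O.

Ca < Si < S < C < O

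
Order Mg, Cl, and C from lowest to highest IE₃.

Cl, C, Mg

Consider each +2 ion: Mg²⁺ is the bare [Ne] core; Cl²⁺ still has 5 valence electrons; C²⁺ still has 2 valence electrons.
Core electrons are held far more tightly than valence electrons, so Mg tops the IE_3 order.
Valence configurations: Cl²⁺ [Ne]3s²3p³, C²⁺ [He]2s².
Approximate IE_3 values (kJ/mol): Mg 7733, Cl 3822, C 4620.
Overall IE_3 order: Cl < C < Mg.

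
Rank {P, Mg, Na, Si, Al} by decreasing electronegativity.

Na is in period 3, group 1; Mg is in period 3, group 2; Al is in period 3, group 13; Si is in period 3, group 14; P is in period 3, group 15.
Electronegativity increases across a period and decreases down a group, tracking effective nuclear charge and atomic size.
All lie in period 3, so electronegativity increases left to right.
So from highest to lowest: P > Si > Al > Mg > Na.

P, Si, Al, Mg, Na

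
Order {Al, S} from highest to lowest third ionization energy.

S, Al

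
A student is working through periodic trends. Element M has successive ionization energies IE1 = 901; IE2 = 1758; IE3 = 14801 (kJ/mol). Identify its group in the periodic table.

Look for the largest jump between consecutive ionization energies: IE3/IE2 ≈ 8.4, far larger than any earlier ratio.
That jump marks the point where a core electron is being removed. So the atom has 2 valence electrons.
A main-group element with 2 valence electrons is in group 2.

Group 2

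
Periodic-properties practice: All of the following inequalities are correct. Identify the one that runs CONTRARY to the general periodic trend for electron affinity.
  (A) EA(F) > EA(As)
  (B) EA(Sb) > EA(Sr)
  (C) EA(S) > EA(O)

The general trend: electron affinity increases across a period and decreases down a group.
(A) F (period 2, group 17) vs As (period 4, group 15): the stated order agrees with the simple trend.
(B) Sb (period 5, group 15) vs Sr (period 5, group 2): the stated order agrees with the simple trend.
(C) S (period 3, group 16) vs O (period 2, group 16): the stated order contradicts the simple trend.
The exception is (C): the compact 2p subshell of O repels the added electron more than S's larger 3p does.

(C)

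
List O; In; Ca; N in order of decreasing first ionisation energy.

N > O > Ca > In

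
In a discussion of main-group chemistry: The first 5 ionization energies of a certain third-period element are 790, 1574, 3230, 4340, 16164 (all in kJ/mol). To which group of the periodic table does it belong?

Group 14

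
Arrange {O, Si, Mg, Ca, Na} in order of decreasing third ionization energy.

Mg > Na > O > Ca > Si

IE_3 is the cost of taking one more electron from the +2 cation: O²⁺ still has 4 valence electrons; Si²⁺ still has 2 valence electrons; Mg²⁺ is the bare [Ne] core; Ca²⁺ is the bare [Ar] core; Na²⁺ is already 1 electron into the core.
Usually core removal costs more than valence removal, but here the competition is close: a tightly held n=2 valence electron can cost more to remove than an n=3 core electron, so the actual values have to decide it.
Valence configurations: O²⁺ [He]2s²2p², Si²⁺ [Ne]3s².
Approximate IE_3 values (kJ/mol): O 5300, Si 3232, Mg 7733, Ca 4912, Na 6910.
Hence IE_3: Si < Ca < O < Na < Mg.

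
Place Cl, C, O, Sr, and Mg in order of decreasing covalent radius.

C is in period 2, group 14; O is in period 2, group 16; Mg is in period 3, group 2; Cl is in period 3, group 17; Sr is in period 5, group 2.
Across a period the added protons contract the valence shell; down a group each new principal shell makes the atom larger.
Neither a single period nor a single group — weigh both effects.
C > O: both are in period 2; the period trend gives C the larger value.
Cl > C: the two effects oppose for this pair; the down-group effect wins (99 vs 75 pm).
Mg > Cl: both are in period 3; the period trend gives Mg the larger value.
Sr > Mg: Sr sits below Mg in group 2, so the down-group effect alone puts Sr larger.
For reference (pm): C 75, O 63, Mg 139, Cl 99, Sr 185.
So from largest to smallest: Sr > Mg > Cl > C > O.

Sr, Mg, Cl, C, O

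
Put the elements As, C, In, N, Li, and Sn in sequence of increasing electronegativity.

Li < In < Sn < As < C < N

Li is in period 2, group 1; C is in period 2, group 14; N is in period 2, group 15; As is in period 4, group 15; In is in period 5, group 13; Sn is in period 5, group 14.
Smaller atoms with higher effective nuclear charge are more electronegative.
Here both period and group differ, so the two effects have to be weighed against each other.
In > Li: the two effects oppose for this pair; the across-period effect wins (1.78 vs 0.98).
Sn > In: both are in period 5; the period trend gives Sn the larger value.
As > Sn: both effects reinforce here, so As is clearly the higher of the two.
C > As: period and group pull opposite ways; the down-group shift dominates (2.55 vs 2.18).
N > C: both are in period 2; the period trend gives N the larger value.
Tabulated electronegativity (Pauling): Li 0.98, C 2.55, N 3.04, As 2.18, In 1.78, Sn 1.96.
So from lowest to highest: Li < In < Sn < As < C < N.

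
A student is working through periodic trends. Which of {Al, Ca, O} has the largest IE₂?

O

IE_2 is the cost of taking one more electron from the +1 cation: Al⁺ still has 2 valence electrons; Ca⁺ still has 1 valence electron; O⁺ still has 5 valence electrons.
All are still removing valence electrons, so compare the +1 ions as you would atoms: IE_2 generally rises across a period (higher Z_eff) and falls down a group (larger shell), subject to the usual subshell exceptions.
Valence configurations: Al⁺ [Ne]3s², Ca⁺ [Ar]4s¹, O⁺ [He]2s²2p³.
Approximate IE_2 values (kJ/mol): Al 1817, Ca 1145, O 3388.
Hence IE_2: Ca < Al < O.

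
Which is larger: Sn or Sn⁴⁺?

Sn

Forming Sn⁴⁺ removes 4 electrons from Sn. Fewer electrons for the same nuclear charge means less shielding and a higher Z_eff on the remaining electrons.
A cation is smaller than its parent atom: Sn⁴⁺ < Sn.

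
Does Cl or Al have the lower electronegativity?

Al

Smaller atoms with higher effective nuclear charge are more electronegative.
All lie in period 3, so electronegativity increases left to right.
So Al has the lower electronegativity (Al < Cl).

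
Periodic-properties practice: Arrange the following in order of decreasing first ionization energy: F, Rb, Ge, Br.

F is in period 2, group 17; Ge is in period 4, group 14; Br is in period 4, group 17; Rb is in period 5, group 1.
Removing the outermost electron gets harder across a period and easier down a group.
Here both period and group differ, so the two effects have to be weighed against each other.
Ge > Rb: both effects reinforce here, so Ge is clearly the higher of the two.
Br > Ge: both are in period 4; the period trend gives Br the larger value.
F > Br: they share group 17; the group trend gives F the larger value.
For reference (kJ/mol): F 1681, Ge 762, Br 1140, Rb 403.
So from highest to lowest: F > Br > Ge > Rb.

F > Br > Ge > Rb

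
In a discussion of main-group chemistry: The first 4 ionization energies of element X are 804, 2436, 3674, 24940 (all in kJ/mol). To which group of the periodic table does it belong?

Group 13

Look for the largest jump between consecutive ionization energies: IE4/IE3 ≈ 6.8, far larger than any earlier ratio.
That jump marks the point where a core electron is being removed. So the atom has 3 valence electrons.
A main-group element with 3 valence electrons is in group 13.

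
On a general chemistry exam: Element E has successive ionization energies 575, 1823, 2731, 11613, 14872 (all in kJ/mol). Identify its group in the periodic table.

Look for the largest jump between consecutive ionization energies: IE4/IE3 ≈ 4.3, far larger than any earlier ratio.
That jump marks the point where a core electron is being removed. So the atom has 3 valence electrons.
A main-group element with 3 valence electrons is in group 13.

Group 13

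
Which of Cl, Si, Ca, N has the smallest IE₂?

Consider each +1 ion: Cl⁺ still has 6 valence electrons; Si⁺ still has 3 valence electrons; Ca⁺ still has 1 valence electron; N⁺ still has 4 valence electrons.
All are still removing valence electrons, so compare the +1 ions as you would atoms: IE_2 generally rises across a period (higher Z_eff) and falls down a group (larger shell), subject to the usual subshell exceptions.
Valence configurations: Cl⁺ [Ne]3s²3p⁴, Si⁺ [Ne]3s²3p¹, Ca⁺ [Ar]4s¹, N⁺ [He]2s²2p².
Tabulated IE_2 (kJ/mol): Cl 2298, Si 1577, Ca 1145, N 2856.
So the second ionization energies run Ca < Si < Cl < N.

Ca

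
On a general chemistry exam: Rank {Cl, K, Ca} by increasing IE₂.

After 1 electron has been removed, what remains? Cl⁺ still has 6 valence electrons; K⁺ is the bare [Ar] core; Ca⁺ still has 1 valence electron.
Breaking into a closed-shell core is much more expensive than removing a leftover valence electron — K has the largest IE_2 here.
Valence configurations: Cl⁺ [Ne]3s²3p⁴, Ca⁺ [Ar]4s¹.
Approximate IE_2 values (kJ/mol): Cl 2298, K 3052, Ca 1145.
Putting it together, IE_2: Ca < Cl < K.

Ca < Cl < K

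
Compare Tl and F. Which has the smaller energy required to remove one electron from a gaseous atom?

Tl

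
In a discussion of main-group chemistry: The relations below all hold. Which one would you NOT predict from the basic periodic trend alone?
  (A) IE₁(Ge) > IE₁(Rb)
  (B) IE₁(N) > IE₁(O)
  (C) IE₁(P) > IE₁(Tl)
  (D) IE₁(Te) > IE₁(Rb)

(B)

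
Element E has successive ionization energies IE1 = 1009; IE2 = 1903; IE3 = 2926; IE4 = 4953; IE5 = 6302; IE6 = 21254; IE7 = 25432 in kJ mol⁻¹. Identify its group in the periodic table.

Group 15

Look for the largest jump between consecutive ionization energies: IE6/IE5 ≈ 3.4, far larger than any earlier ratio.
That jump marks the point where a core electron is being removed. So the atom has 5 valence electrons.
A main-group element with 5 valence electrons is in group 15.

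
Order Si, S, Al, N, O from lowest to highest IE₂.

Si < Al < S < N < O

Consider each +1 ion: Si⁺ still has 3 valence electrons; S⁺ still has 5 valence electrons; Al⁺ still has 2 valence electrons; N⁺ still has 4 valence electrons; O⁺ still has 5 valence electrons.
All are still removing valence electrons, so compare the +1 ions as you would atoms: IE_2 generally rises across a period (higher Z_eff) and falls down a group (larger shell), subject to the usual subshell exceptions.
Valence configurations: Si⁺ [Ne]3s²3p¹, S⁺ [Ne]3s²3p³, Al⁺ [Ne]3s², N⁺ [He]2s²2p², O⁺ [He]2s²2p³.
Si⁺ loses a lone 3p electron whereas Al⁺ must break into a filled 3s² pair, so IE_2(Al) > IE_2(Si) even though Si has the higher nuclear charge.
Tabulated IE_2 (kJ/mol): Si 1577, S 2252, Al 1817, N 2856, O 3388.
Overall IE_2 order: Si < Al < S < N < O.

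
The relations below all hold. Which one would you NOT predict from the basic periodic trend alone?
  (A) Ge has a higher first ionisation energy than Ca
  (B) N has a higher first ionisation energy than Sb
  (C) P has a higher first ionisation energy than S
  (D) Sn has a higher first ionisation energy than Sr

The general trend: first ionisation energy increases across a period and decreases down a group.
(A) Ge (period 4, group 14) vs Ca (period 4, group 2): the stated order agrees with the simple trend.
(B) N (period 2, group 15) vs Sb (period 5, group 15): the stated order agrees with the simple trend.
(C) P (period 3, group 15) vs S (period 3, group 16): the stated order contradicts the simple trend.
(D) Sn (period 5, group 14) vs Sr (period 5, group 2): the stated order agrees with the simple trend.
The exception is (C): S (3p⁴) ionizes more easily than half-filled P (3p³) because the paired 3p electron in S is pushed out by e⁻–e⁻ repulsion.

(C)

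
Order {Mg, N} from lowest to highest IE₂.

Mg < N

After 1 electron has been removed, what remains? Mg⁺ still has 1 valence electron; N⁺ still has 4 valence electrons.
All are still removing valence electrons, so compare the +1 ions as you would atoms: IE_2 generally rises across a period (higher Z_eff) and falls down a group (larger shell), subject to the usual subshell exceptions.
Valence configurations: Mg⁺ [Ne]3s¹, N⁺ [He]2s²2p².
The numbers (kJ/mol): Mg 1451, N 2856.
Hence IE_2: Mg < N.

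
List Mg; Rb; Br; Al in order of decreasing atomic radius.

Mg is in period 3, group 2; Al is in period 3, group 13; Br is in period 4, group 17; Rb is in period 5, group 1.
Across a period the added protons contract the valence shell; down a group each new principal shell makes the atom larger.
These span different periods and groups, so the two trends combine.
Al > Br: the two effects oppose for this pair; the across-period effect wins (126 vs 114 pm).
Mg > Al: both are in period 3; the period trend gives Mg the larger value.
Rb > Mg: relative to Mg, both the across-period and down-group shifts push Rb's atomic radius up.
For reference (pm): Mg 139, Al 126, Br 114, Rb 210.
So from largest to smallest: Rb > Mg > Al > Br.

Rb, Mg, Al, Br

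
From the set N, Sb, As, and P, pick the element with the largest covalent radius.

N is in period 2, group 15; P is in period 3, group 15; As is in period 4, group 15; Sb is in period 5, group 15.
Radius decreases left→right (rising Z_eff, same n) and increases top→bottom (higher n).
All are in group 15, so atomic radius increases down the group.
The largest covalent radius among these belongs to Sb.

Sb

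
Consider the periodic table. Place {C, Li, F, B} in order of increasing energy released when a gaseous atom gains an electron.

B < Li < C < F

Adding an electron releases more energy for atoms nearer the top right (short of the noble gases).
All lie in period 2; the across-period trend (electron affinity increases left to right) applies, with the exception below.
Note the exception: Li has a higher electron affinity than B, contrary to the simple trend — B's ns²np¹ configuration gives only a small electron affinity — the sparsely filled np subshell binds an added electron weakly.
Tabulated electron affinity (kJ/mol): Li 60, B 27, C 122, F 328.
So from lowest to highest: B < Li < C < F.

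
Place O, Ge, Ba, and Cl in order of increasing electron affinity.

Ba < Ge < O < Cl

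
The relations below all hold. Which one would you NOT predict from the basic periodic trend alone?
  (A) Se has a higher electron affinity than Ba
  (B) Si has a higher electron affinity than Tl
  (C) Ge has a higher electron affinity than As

(C)

The general trend: electron affinity increases across a period and decreases down a group.
(A) Se (period 4, group 16) vs Ba (period 6, group 2): the stated order agrees with the simple trend.
(B) Si (period 3, group 14) vs Tl (period 6, group 13): the stated order agrees with the simple trend.
(C) Ge (period 4, group 14) vs As (period 4, group 15): the stated order contradicts the simple trend.
The exception is (C): adding an electron to As's half-filled 4p³ is unfavourable, so Ge (4p²) has the more exothermic EA.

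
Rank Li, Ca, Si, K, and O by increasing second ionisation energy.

Ca < Si < K < O < Li

The second ionization energy removes an electron from the +1 ion. For each element: Li⁺ is the bare [He] core; Ca⁺ still has 1 valence electron; Si⁺ still has 3 valence electrons; K⁺ is the bare [Ar] core; O⁺ still has 5 valence electrons.
Usually core removal costs more than valence removal, but here the competition is close: a tightly held n=2 valence electron can cost more to remove than an n=3 core electron, so the actual values have to decide it.
Valence configurations: Ca⁺ [Ar]4s¹, Si⁺ [Ne]3s²3p¹, O⁺ [He]2s²2p³.
The numbers (kJ/mol): Li 7298, Ca 1145, Si 1577, K 3052, O 3388.
So the second ionization energies run Ca < Si < K < O < Li.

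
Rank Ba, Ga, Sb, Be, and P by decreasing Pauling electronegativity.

P > Sb > Ga > Be > Ba

Electronegativity increases across a period and decreases down a group, tracking effective nuclear charge and atomic size.
Here both period and group differ, so the two effects have to be weighed against each other.
Be > Ba: they share group 2; the group trend gives Be the larger value.
Ga > Be: the two effects oppose for this pair; the across-period effect wins (1.81 vs 1.57).
Sb > Ga: the two effects oppose for this pair; the across-period effect wins (2.05 vs 1.81).
P > Sb: they share group 15; the group trend gives P the larger value.
Tabulated electronegativity (Pauling): Be 1.57, P 2.19, Ga 1.81, Sb 2.05, Ba 0.89.
So from highest to lowest: P > Sb > Ga > Be > Ba.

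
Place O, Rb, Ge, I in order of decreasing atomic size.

Atomic radius shrinks across a period as nuclear charge pulls the same shell inward, and grows down a group as new shells are added.
Here both period and group differ, so the two effects have to be weighed against each other.
Ge > O: both effects reinforce here, so Ge is clearly the larger of the two.
I > Ge: the two effects oppose for this pair; the down-group effect wins (133 vs 121 pm).
Rb > I: both are in period 5; the period trend gives Rb the larger value.
For reference (pm): O 63, Ge 121, Rb 210, I 133.
So from largest to smallest: Rb > I > Ge > O.

Rb > I > Ge > O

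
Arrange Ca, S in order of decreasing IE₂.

S, Ca

The second ionization energy removes an electron from the +1 ion. For each element: Ca⁺ still has 1 valence electron; S⁺ still has 5 valence electrons.
All are still removing valence electrons, so compare the +1 ions as you would atoms: IE_2 generally rises across a period (higher Z_eff) and falls down a group (larger shell), subject to the usual subshell exceptions.
Valence configurations: Ca⁺ [Ar]4s¹, S⁺ [Ne]3s²3p³.
Tabulated IE_2 (kJ/mol): Ca 1145, S 2252.
Putting it together, IE_2: Ca < S.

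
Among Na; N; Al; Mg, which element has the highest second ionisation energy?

The second ionization energy removes an electron from the +1 ion. For each element: Na⁺ is the bare [Ne] core; N⁺ still has 4 valence electrons; Al⁺ still has 2 valence electrons; Mg⁺ still has 1 valence electron.
Breaking into a closed-shell core is much more expensive than removing a leftover valence electron — Na has the largest IE_2 here.
Valence configurations: N⁺ [He]2s²2p², Al⁺ [Ne]3s², Mg⁺ [Ne]3s¹.
Approximate IE_2 values (kJ/mol): Na 4562, N 2856, Al 1817, Mg 1451.
Overall IE_2 order: Mg < Al < N < Na.

Na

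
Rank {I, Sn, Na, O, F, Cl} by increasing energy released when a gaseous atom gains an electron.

O is in period 2, group 16; F is in period 2, group 17; Na is in period 3, group 1; Cl is in period 3, group 17; Sn is in period 5, group 14; I is in period 5, group 17.
Atoms with high Z_eff and room in the valence shell (especially the halogens) have the most exothermic electron affinities.
Neither a single period nor a single group — weigh both effects.
Sn > Na: the two effects oppose for this pair; the across-period effect wins (107 vs 53 kJ/mol).
O > Sn: relative to Sn, both the across-period and down-group shifts push O's electron affinity up.
I > O: period and group pull opposite ways; the across-period shift dominates (295 vs 141 kJ/mol).
F > I: they share group 17; the group trend gives F the larger value.
Cl > F: this pair runs against the simple trend — see the exception note.
Note the exception: Cl has a higher electron affinity than F, contrary to the simple trend — F's small 2p subshell makes the incoming electron feel strong e⁻–e⁻ repulsion, so Cl actually releases more energy on gaining an electron.
For reference (kJ/mol): O 141, F 328, Na 53, Cl 349, Sn 107, I 295.
So from lowest to highest: Na < Sn < O < I < F < Cl.

Na < Sn < O < I < F < Cl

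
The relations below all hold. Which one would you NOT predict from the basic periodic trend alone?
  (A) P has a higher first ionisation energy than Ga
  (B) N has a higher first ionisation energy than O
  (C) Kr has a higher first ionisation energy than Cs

The general trend: first ionisation energy increases across a period and decreases down a group.
(A) P (period 3, group 15) vs Ga (period 4, group 13): the stated order agrees with the simple trend.
(B) N (period 2, group 15) vs O (period 2, group 16): the stated order contradicts the simple trend.
(C) Kr (period 4, group 18) vs Cs (period 6, group 1): the stated order agrees with the simple trend.
The exception is (B): pairing an electron in O's 2p⁴ costs repulsion energy, so O ionizes more easily than half-filled N (2p³).

(B)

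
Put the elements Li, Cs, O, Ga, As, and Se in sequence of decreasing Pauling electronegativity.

Li is in period 2, group 1; O is in period 2, group 16; Ga is in period 4, group 13; As is in period 4, group 15; Se is in period 4, group 16; Cs is in period 6, group 1.
Smaller atoms with higher effective nuclear charge are more electronegative.
These span different periods and groups, so the two trends combine.
Li > Cs: they share group 1; the group trend gives Li the larger value.
Ga > Li: period and group pull opposite ways; the across-period shift dominates (1.81 vs 0.98).
As > Ga: As lies to the right of Ga in period 4, so the across-period effect alone puts As higher.
Se > As: Se lies to the right of As in period 4, so the across-period effect alone puts Se higher.
O > Se: they share group 16; the group trend gives O the larger value.
For reference (Pauling): Li 0.98, O 3.44, Ga 1.81, As 2.18, Se 2.55, Cs 0.79.
So from highest to lowest: O > Se > As > Ga > Li > Cs.

O > Se > As > Ga > Li > Cs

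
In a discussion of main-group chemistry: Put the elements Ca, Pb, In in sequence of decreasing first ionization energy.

Pb, Ca, In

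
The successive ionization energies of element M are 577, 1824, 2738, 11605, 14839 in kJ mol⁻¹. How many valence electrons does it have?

3

Look for the largest jump between consecutive ionization energies: IE4/IE3 ≈ 4.2, far larger than any earlier ratio.
That jump marks the point where a core electron is being removed. So the atom has 3 valence electrons.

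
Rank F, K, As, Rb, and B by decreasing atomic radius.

Rb, K, As, B, F

Moving right in a period, electrons are added to the same shell under a stronger nuclear pull, so atoms get smaller; moving down, a new shell is opened and atoms get larger.
Here both period and group differ, so the two effects have to be weighed against each other.
B > F: both are in period 2; the period trend gives B the larger value.
As > B: the two effects oppose for this pair; the down-group effect wins (121 vs 85 pm).
K > As: both are in period 4; the period trend gives K the larger value.
Rb > K: they share group 1; the group trend gives Rb the larger value.
Tabulated atomic radius (pm): B 85, F 64, K 196, As 121, Rb 210.
So from largest to smallest: Rb > K > As > B > F.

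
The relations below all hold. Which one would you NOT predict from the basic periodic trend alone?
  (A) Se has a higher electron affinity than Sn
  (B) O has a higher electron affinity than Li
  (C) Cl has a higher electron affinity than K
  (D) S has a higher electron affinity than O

(D)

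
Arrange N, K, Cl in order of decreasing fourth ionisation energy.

The fourth ionization energy removes an electron from the +3 ion. For each element: N³⁺ still has 2 valence electrons; K³⁺ is already 2 electrons into the core; Cl³⁺ still has 4 valence electrons.
Usually core removal costs more than valence removal, but here the competition is close: a tightly held n=2 valence electron can cost more to remove than an n=3 core electron, so the actual values have to decide it.
Valence configurations: N³⁺ [He]2s², Cl³⁺ [Ne]3s²3p².
Approximate IE_4 values (kJ/mol): N 7475, K 5877, Cl 5159.
Hence IE_4: Cl < K < N.

N > K > Cl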